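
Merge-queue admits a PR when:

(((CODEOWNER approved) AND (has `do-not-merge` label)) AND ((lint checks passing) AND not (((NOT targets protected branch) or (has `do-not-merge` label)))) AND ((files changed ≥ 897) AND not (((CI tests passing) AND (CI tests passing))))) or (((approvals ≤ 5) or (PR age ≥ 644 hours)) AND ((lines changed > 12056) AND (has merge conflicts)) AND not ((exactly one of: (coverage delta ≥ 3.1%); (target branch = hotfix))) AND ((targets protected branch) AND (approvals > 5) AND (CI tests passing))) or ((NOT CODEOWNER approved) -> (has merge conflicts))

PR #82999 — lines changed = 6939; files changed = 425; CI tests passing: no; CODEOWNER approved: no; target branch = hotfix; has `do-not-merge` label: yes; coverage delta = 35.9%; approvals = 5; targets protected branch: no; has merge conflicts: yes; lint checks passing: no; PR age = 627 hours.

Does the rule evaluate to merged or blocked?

Merged

Atomic conditions:
  CODEOWNER approved: no → false
  has `do-not-merge` label: yes → true
  lint checks passing: no → false
  NOT targets protected branch: no → true
  files changed ≥ 897: 425 ≥ 897 is false
  CI tests passing: no → false
  approvals ≤ 5: 5 ≤ 5 is true
  PR age ≥ 644 hours: 627 ≥ 644 is false
  lines changed > 12056: 6939 > 12056 is false
  has merge conflicts: yes → true
  coverage delta ≥ 3.1%: 35.9 ≥ 3.1 is true
  target branch = hotfix: hotfix == hotfix is true
  targets protected branch: no → false
  approvals > 5: 5 > 5 is false
  NOT CODEOWNER approved: no → true
Combine:
[1.1] false AND true = false
[1.2.2.1] true OR true = true
[1.2.2] NOT true = false
[1.2] false AND false = false
[1.3.2.1] false AND false = false
[1.3.2] NOT false = true
[1.3] false AND true = false
[1] false AND false AND false = false
[2.1] true OR false = true
[2.2] false AND true = false
[2.3.1] exactly-one(true, true) = false
[2.3] NOT false = true
[2.4] false AND false AND false = false
[2] true AND false AND true AND false = false
[3] true → true = true
[root] false OR false OR true = true
Overall: true → merged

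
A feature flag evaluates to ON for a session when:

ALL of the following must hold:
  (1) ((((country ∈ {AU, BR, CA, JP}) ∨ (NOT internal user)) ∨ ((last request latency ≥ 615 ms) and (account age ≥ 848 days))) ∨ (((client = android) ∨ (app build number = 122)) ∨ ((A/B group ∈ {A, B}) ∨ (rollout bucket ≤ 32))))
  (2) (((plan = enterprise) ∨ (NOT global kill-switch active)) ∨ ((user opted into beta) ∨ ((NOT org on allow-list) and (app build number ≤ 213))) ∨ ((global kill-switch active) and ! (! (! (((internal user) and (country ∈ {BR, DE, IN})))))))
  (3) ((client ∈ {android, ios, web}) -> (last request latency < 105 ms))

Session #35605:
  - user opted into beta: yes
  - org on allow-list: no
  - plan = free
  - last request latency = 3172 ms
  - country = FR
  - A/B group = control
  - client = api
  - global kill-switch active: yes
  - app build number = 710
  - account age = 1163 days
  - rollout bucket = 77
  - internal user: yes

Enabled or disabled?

Enabled

Atomic conditions:
  country ∈ {AU, BR, CA, JP}: FR is not in the set → false
  NOT internal user: yes → false
  last request latency ≥ 615 ms: 3172 ≥ 615 is true
  account age ≥ 848 days: 1163 ≥ 848 is true
  client = android: api == android is false
  app build number = 122: 710 == 122 is false
  A/B group ∈ {A, B}: control is not in the set → false
  rollout bucket ≤ 32: 77 ≤ 32 is false
  plan = enterprise: free == enterprise is false
  NOT global kill-switch active: yes → false
  user opted into beta: yes → true
  NOT org on allow-list: no → true
  app build number ≤ 213: 710 ≤ 213 is false
  global kill-switch active: yes → true
  internal user: yes → true
  country ∈ {BR, DE, IN}: FR is not in the set → false
  client ∈ {android, ios, web}: api is not in the set → false
  last request latency < 105 ms: 3172 < 105 is false
Combine:
[1.1.1] false OR false = false
[1.1.2] true AND true = true
[1.1] false OR true = true
[1.2.1] false OR false = false
[1.2.2] false OR false = false
[1.2] false OR false = false
[1] true OR false = true
[2.1] false OR false = false
[2.2.2] true AND false = false
[2.2] true OR false = true
[2.3.2.1.1.1] true AND false = false
[2.3.2.1.1] NOT false = true
[2.3.2.1] NOT true = false
[2.3.2] NOT false = true
[2.3] true AND true = true
[2] false OR true OR true = true
[3] false → false (antecedent false ⇒ implication holds) = true
[root] true AND true AND true = true
Overall: true → enabled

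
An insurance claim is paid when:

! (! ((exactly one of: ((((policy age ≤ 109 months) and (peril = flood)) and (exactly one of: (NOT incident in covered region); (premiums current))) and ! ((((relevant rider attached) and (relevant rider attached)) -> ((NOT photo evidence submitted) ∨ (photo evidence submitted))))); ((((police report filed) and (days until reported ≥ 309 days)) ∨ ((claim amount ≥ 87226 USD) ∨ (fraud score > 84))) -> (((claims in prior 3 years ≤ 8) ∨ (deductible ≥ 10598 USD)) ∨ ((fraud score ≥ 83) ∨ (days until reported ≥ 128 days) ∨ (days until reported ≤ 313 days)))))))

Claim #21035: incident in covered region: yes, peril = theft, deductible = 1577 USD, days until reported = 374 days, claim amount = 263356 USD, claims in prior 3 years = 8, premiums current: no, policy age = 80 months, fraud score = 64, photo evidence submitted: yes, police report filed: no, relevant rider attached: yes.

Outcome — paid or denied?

Paid

Atomic conditions:
  policy age ≤ 109 months: 80 ≤ 109 is true
  peril = flood: theft == flood is false
  NOT incident in covered region: yes → false
  premiums current: no → false
  relevant rider attached: yes → true
  NOT photo evidence submitted: yes → false
  photo evidence submitted: yes → true
  police report filed: no → false
  days until reported ≥ 309 days: 374 ≥ 309 is true
  claim amount ≥ 87226 USD: 263356 ≥ 87226 is true
  fraud score > 84: 64 > 84 is false
  claims in prior 3 years ≤ 8: 8 ≤ 8 is true
  deductible ≥ 10598 USD: 1577 ≥ 10598 is false
  fraud score ≥ 83: 64 ≥ 83 is false
  days until reported ≥ 128 days: 374 ≥ 128 is true
  days until reported ≤ 313 days: 374 ≤ 313 is false
Combine:
[1.1.1.1.1] true AND false = false
[1.1.1.1.2] exactly-one(false, false) = false
[1.1.1.1] false AND false = false
[1.1.1.2.1.1] true AND true = true
[1.1.1.2.1.2] false OR true = true
[1.1.1.2.1] true → true = true
[1.1.1.2] NOT true = false
[1.1.1] false AND false = false
[1.1.2.1.1] false AND true = false
[1.1.2.1.2] true OR false = true
[1.1.2.1] false OR true = true
[1.1.2.2.1] true OR false = true
[1.1.2.2.2] false OR true OR false = true
[1.1.2.2] true OR true = true
[1.1.2] true → true = true
[1.1] exactly-one(false, true) = true
[1] NOT true = false
[root] NOT false = true
Overall: true → paid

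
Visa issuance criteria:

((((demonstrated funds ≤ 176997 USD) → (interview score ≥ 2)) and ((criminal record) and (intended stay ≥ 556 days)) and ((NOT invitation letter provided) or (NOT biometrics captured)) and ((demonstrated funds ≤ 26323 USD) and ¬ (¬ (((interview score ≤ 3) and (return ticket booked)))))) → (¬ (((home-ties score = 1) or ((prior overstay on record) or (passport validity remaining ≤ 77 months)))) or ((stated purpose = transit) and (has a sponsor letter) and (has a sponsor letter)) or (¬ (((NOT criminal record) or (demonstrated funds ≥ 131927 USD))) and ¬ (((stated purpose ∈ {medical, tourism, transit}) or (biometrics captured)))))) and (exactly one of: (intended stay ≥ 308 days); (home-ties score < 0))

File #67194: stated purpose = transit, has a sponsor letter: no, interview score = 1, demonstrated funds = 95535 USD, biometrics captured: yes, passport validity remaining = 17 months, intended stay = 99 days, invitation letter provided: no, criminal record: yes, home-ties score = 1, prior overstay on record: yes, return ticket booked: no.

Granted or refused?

Atomic conditions:
  demonstrated funds ≤ 176997 USD: 95535 ≤ 176997 is true
  interview score ≥ 2: 1 ≥ 2 is false
  criminal record: yes → true
  intended stay ≥ 556 days: 99 ≥ 556 is false
  NOT invitation letter provided: no → true
  NOT biometrics captured: yes → false
  demonstrated funds ≤ 26323 USD: 95535 ≤ 26323 is false
  interview score ≤ 3: 1 ≤ 3 is true
  return ticket booked: no → false
  home-ties score = 1: 1 == 1 is true
  prior overstay on record: yes → true
  passport validity remaining ≤ 77 months: 17 ≤ 77 is true
  stated purpose = transit: transit == transit is true
  has a sponsor letter: no → false
  NOT criminal record: yes → false
  demonstrated funds ≥ 131927 USD: 95535 ≥ 131927 is false
  stated purpose ∈ {medical, tourism, transit}: transit is in the set → true
  biometrics captured: yes → true
  intended stay ≥ 308 days: 99 ≥ 308 is false
  home-ties score < 0: 1 < 0 is false
Combine:
[1.1.1] true → false = false
[1.1.2] true AND false = false
[1.1.3] true OR false = true
[1.1.4.2.1.1] true AND false = false
[1.1.4.2.1] NOT false = true
[1.1.4.2] NOT true = false
[1.1.4] false AND false = false
[1.1] false AND false AND true AND false = false
[1.2.1.1.2] true OR true = true
[1.2.1.1] true OR true = true
[1.2.1] NOT true = false
[1.2.2] true AND false AND false = false
[1.2.3.1.1] false OR false = false
[1.2.3.1] NOT false = true
[1.2.3.2.1] true OR true = true
[1.2.3.2] NOT true = false
[1.2.3] true AND false = false
[1.2] false OR false OR false = false
[1] false → false (antecedent false ⇒ implication holds) = true
[2] exactly-one(false, false) = false
[root] true AND false = false
Overall: false → refused

Refused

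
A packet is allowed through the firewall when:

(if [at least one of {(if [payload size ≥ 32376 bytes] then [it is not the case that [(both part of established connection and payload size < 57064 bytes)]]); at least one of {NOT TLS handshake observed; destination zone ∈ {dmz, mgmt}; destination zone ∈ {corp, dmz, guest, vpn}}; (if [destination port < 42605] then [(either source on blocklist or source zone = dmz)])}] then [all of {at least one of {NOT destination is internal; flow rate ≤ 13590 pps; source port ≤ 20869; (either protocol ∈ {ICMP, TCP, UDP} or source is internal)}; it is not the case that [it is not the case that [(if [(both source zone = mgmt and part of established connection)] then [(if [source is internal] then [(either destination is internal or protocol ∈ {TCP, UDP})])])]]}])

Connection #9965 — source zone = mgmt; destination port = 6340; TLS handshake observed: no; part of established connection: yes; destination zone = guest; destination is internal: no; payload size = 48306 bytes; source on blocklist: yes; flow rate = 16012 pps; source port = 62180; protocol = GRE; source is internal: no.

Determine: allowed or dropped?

Allowed

Atomic conditions:
  payload size ≥ 32376 bytes: 48306 ≥ 32376 is true
  part of established connection: yes → true
  payload size < 57064 bytes: 48306 < 57064 is true
  NOT TLS handshake observed: no → true
  destination zone ∈ {dmz, mgmt}: guest is not in the set → false
  destination zone ∈ {corp, dmz, guest, vpn}: guest is in the set → true
  destination port < 42605: 6340 < 42605 is true
  source on blocklist: yes → true
  source zone = dmz: mgmt == dmz is false
  NOT destination is internal: no → true
  flow rate ≤ 13590 pps: 16012 ≤ 13590 is false
  source port ≤ 20869: 62180 ≤ 20869 is false
  protocol ∈ {ICMP, TCP, UDP}: GRE is not in the set → false
  source is internal: no → false
  source zone = mgmt: mgmt == mgmt is true
  destination is internal: no → false
  protocol ∈ {TCP, UDP}: GRE is not in the set → false
Combine:
[1.1.2.1] true AND true = true
[1.1.2] NOT true = false
[1.1] true → false = false
[1.2] true OR false OR true = true
[1.3.2] true OR false = true
[1.3] true → true = true
[1] false OR true OR true = true
[2.1.4] false OR false = false
[2.1] true OR false OR false OR false = true
[2.2.1.1.1] true AND true = true
[2.2.1.1.2.2] false OR false = false
[2.2.1.1.2] false → false (antecedent false ⇒ implication holds) = true
[2.2.1.1] true → true = true
[2.2.1] NOT true = false
[2.2] NOT false = true
[2] true AND true = true
[root] true → true = true
Overall: true → allowed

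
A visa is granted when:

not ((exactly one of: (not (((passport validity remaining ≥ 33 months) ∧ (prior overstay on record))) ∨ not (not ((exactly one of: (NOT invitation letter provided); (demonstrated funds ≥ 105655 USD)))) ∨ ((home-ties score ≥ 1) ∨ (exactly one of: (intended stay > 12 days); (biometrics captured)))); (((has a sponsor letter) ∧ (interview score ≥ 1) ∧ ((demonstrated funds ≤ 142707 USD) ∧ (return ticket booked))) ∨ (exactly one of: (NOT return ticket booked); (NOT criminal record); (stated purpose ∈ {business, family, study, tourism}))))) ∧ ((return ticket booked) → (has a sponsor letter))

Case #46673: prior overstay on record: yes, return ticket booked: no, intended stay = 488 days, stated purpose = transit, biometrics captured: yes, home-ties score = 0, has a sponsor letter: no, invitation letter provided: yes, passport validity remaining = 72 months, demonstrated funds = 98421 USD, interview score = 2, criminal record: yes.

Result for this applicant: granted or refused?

Refused

Atomic conditions:
  passport validity remaining ≥ 33 months: 72 ≥ 33 is true
  prior overstay on record: yes → true
  NOT invitation letter provided: yes → false
  demonstrated funds ≥ 105655 USD: 98421 ≥ 105655 is false
  home-ties score ≥ 1: 0 ≥ 1 is false
  intended stay > 12 days: 488 > 12 is true
  biometrics captured: yes → true
  has a sponsor letter: no → false
  interview score ≥ 1: 2 ≥ 1 is true
  demonstrated funds ≤ 142707 USD: 98421 ≤ 142707 is true
  return ticket booked: no → false
  NOT return ticket booked: no → true
  NOT criminal record: yes → false
  stated purpose ∈ {business, family, study, tourism}: transit is not in the set → false
Combine:
[1.1.1.1.1] true AND true = true
[1.1.1.1] NOT true = false
[1.1.1.2.1.1] exactly-one(false, false) = false
[1.1.1.2.1] NOT false = true
[1.1.1.2] NOT true = false
[1.1.1.3.2] exactly-one(true, true) = false
[1.1.1.3] false OR false = false
[1.1.1] false OR false OR false = false
[1.1.2.1.3] true AND false = false
[1.1.2.1] false AND true AND false = false
[1.1.2.2] exactly-one(true, false, false) = true
[1.1.2] false OR true = true
[1.1] exactly-one(false, true) = true
[1] NOT true = false
[2] false → false (antecedent false ⇒ implication holds) = true
[root] false AND true = false
Overall: false → refused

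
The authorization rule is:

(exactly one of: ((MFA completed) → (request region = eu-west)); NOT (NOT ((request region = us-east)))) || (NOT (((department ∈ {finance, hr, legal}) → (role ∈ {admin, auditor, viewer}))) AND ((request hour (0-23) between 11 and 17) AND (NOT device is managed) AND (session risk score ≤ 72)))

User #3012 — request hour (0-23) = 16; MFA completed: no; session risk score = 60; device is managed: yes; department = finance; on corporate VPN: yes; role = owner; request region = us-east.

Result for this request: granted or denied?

Denied

Atomic conditions:
  MFA completed: no → false
  request region = eu-west: us-east == eu-west is false
  request region = us-east: us-east == us-east is true
  department ∈ {finance, hr, legal}: finance is in the set → true
  role ∈ {admin, auditor, viewer}: owner is not in the set → false
  request hour (0-23) between 11 and 17: 16 in [11, 17] is true
  NOT device is managed: yes → false
  session risk score ≤ 72: 60 ≤ 72 is true
Combine:
[1.1] false → false (antecedent false ⇒ implication holds) = true
[1.2.1] NOT true = false
[1.2] NOT false = true
[1] exactly-one(true, true) = false
[2.1.1] true → false = false
[2.1] NOT false = true
[2.2] true AND false AND true = false
[2] true AND false = false
[root] false OR false = false
Overall: false → denied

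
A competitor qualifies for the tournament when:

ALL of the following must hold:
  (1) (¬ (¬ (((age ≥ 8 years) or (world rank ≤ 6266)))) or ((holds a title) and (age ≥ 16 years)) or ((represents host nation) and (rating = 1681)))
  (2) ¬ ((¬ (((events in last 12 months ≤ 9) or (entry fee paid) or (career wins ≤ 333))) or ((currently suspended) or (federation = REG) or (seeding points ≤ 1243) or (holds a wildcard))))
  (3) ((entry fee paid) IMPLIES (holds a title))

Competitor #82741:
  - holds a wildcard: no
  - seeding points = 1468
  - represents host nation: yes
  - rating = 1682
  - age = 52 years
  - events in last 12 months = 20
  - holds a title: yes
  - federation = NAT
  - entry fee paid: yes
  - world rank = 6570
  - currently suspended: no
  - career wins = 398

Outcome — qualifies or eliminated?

Qualifies

Atomic conditions:
  age ≥ 8 years: 52 ≥ 8 is true
  world rank ≤ 6266: 6570 ≤ 6266 is false
  holds a title: yes → true
  age ≥ 16 years: 52 ≥ 16 is true
  represents host nation: yes → true
  rating = 1681: 1682 == 1681 is false
  events in last 12 months ≤ 9: 20 ≤ 9 is false
  entry fee paid: yes → true
  career wins ≤ 333: 398 ≤ 333 is false
  currently suspended: no → false
  federation = REG: NAT == REG is false
  seeding points ≤ 1243: 1468 ≤ 1243 is false
  holds a wildcard: no → false
Combine:
[1.1.1.1] true OR false = true
[1.1.1] NOT true = false
[1.1] NOT false = true
[1.2] true AND true = true
[1.3] true AND false = false
[1] true OR true OR false = true
[2.1.1.1] false OR true OR false = true
[2.1.1] NOT true = false
[2.1.2] false OR false OR false OR false = false
[2.1] false OR false = false
[2] NOT false = true
[3] true → true = true
[root] true AND true AND true = true
Overall: true → qualifies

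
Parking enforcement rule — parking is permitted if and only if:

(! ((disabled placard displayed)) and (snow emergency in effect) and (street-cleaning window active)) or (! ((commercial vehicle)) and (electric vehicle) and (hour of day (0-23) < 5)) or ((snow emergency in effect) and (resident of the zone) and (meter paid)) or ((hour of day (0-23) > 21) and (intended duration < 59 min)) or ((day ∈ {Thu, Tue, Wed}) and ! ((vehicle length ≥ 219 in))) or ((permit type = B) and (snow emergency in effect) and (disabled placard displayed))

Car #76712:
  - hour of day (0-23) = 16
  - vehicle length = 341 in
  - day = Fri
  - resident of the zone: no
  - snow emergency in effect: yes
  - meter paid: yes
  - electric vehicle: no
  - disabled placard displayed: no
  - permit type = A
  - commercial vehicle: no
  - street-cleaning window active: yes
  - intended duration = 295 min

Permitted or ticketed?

Atomic conditions:
  disabled placard displayed: no → false
  snow emergency in effect: yes → true
  street-cleaning window active: yes → true
  commercial vehicle: no → false
  electric vehicle: no → false
  hour of day (0-23) < 5: 16 < 5 is false
  resident of the zone: no → false
  meter paid: yes → true
  hour of day (0-23) > 21: 16 > 21 is false
  intended duration < 59 min: 295 < 59 is false
  day ∈ {Thu, Tue, Wed}: Fri is not in the set → false
  vehicle length ≥ 219 in: 341 ≥ 219 is true
  permit type = B: A == B is false
Combine:
[1.1] NOT false = true
[1] true AND true AND true = true
[2.1] NOT false = true
[2] true AND false AND false = false
[3] true AND false AND true = false
[4] false AND false = false
[5.2] NOT true = false
[5] false AND false = false
[6] false AND true AND false = false
[root] true OR false OR false OR false OR false OR false = true
Overall: true → permitted

Permitted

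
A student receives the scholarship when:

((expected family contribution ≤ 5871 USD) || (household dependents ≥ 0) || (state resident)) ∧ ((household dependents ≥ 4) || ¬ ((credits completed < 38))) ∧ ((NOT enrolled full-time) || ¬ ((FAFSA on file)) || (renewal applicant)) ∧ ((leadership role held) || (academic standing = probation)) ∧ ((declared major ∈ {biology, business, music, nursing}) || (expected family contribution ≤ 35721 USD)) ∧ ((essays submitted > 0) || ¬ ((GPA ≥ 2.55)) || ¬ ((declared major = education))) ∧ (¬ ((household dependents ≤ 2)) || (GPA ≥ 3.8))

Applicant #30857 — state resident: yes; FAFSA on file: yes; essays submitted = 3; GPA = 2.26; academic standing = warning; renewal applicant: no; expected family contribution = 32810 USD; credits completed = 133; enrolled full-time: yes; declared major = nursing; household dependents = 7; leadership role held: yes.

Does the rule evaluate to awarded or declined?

Atomic conditions:
  expected family contribution ≤ 5871 USD: 32810 ≤ 5871 is false
  household dependents ≥ 0: 7 ≥ 0 is true
  state resident: yes → true
  household dependents ≥ 4: 7 ≥ 4 is true
  credits completed < 38: 133 < 38 is false
  NOT enrolled full-time: yes → false
  FAFSA on file: yes → true
  renewal applicant: no → false
  leadership role held: yes → true
  academic standing = probation: warning == probation is false
  declared major ∈ {biology, business, music, nursing}: nursing is in the set → true
  expected family contribution ≤ 35721 USD: 32810 ≤ 35721 is true
  essays submitted > 0: 3 > 0 is true
  GPA ≥ 2.55: 2.26 ≥ 2.55 is false
  declared major = education: nursing == education is false
  household dependents ≤ 2: 7 ≤ 2 is false
  GPA ≥ 3.8: 2.26 ≥ 3.8 is false
Combine:
[1] false OR true OR true = true
[2.2] NOT false = true
[2] true OR true = true
[3.2] NOT true = false
[3] false OR false OR false = false
[4] true OR false = true
[5] true OR true = true
[6.2] NOT false = true
[6.3] NOT false = true
[6] true OR true OR true = true
[7.1] NOT false = true
[7] true OR false = true
[root] true AND true AND false AND true AND true AND true AND true = false
Overall: false → declined

Declined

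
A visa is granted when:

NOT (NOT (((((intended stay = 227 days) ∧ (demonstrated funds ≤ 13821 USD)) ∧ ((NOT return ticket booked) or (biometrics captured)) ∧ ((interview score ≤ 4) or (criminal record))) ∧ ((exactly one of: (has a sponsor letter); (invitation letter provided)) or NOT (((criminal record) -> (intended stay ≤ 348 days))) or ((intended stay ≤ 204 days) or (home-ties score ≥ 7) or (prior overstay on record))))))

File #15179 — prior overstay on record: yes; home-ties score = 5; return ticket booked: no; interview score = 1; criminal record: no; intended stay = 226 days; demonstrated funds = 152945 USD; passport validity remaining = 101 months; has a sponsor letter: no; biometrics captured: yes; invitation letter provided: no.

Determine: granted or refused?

Atomic conditions:
  intended stay = 227 days: 226 == 227 is false
  demonstrated funds ≤ 13821 USD: 152945 ≤ 13821 is false
  NOT return ticket booked: no → true
  biometrics captured: yes → true
  interview score ≤ 4: 1 ≤ 4 is true
  criminal record: no → false
  has a sponsor letter: no → false
  invitation letter provided: no → false
  intended stay ≤ 348 days: 226 ≤ 348 is true
  intended stay ≤ 204 days: 226 ≤ 204 is false
  home-ties score ≥ 7: 5 ≥ 7 is false
  prior overstay on record: yes → true
Combine:
[1.1.1.1] false AND false = false
[1.1.1.2] true OR true = true
[1.1.1.3] true OR false = true
[1.1.1] false AND true AND true = false
[1.1.2.1] exactly-one(false, false) = false
[1.1.2.2.1] false → true (antecedent false ⇒ implication holds) = true
[1.1.2.2] NOT true = false
[1.1.2.3] false OR false OR true = true
[1.1.2] false OR false OR true = true
[1.1] false AND true = false
[1] NOT false = true
[root] NOT true = false
Overall: false → refused

Refused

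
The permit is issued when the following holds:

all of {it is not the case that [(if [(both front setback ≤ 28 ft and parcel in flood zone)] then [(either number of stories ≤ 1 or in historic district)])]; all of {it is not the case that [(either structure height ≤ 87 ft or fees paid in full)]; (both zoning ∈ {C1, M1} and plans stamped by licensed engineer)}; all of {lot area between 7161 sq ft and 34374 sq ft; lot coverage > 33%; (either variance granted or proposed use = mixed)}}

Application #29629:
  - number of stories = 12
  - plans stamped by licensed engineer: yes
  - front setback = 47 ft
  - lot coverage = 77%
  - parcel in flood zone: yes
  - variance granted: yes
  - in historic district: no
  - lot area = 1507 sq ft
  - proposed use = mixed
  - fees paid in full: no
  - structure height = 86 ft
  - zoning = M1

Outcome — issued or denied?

Denied

Atomic conditions:
  front setback ≤ 28 ft: 47 ≤ 28 is false
  parcel in flood zone: yes → true
  number of stories ≤ 1: 12 ≤ 1 is false
  in historic district: no → false
  structure height ≤ 87 ft: 86 ≤ 87 is true
  fees paid in full: no → false
  zoning ∈ {C1, M1}: M1 is in the set → true
  plans stamped by licensed engineer: yes → true
  lot area between 7161 sq ft and 34374 sq ft: 1507 in [7161, 34374] is false
  lot coverage > 33%: 77 > 33 is true
  variance granted: yes → true
  proposed use = mixed: mixed == mixed is true
Combine:
[1.1.1] false AND true = false
[1.1.2] false OR false = false
[1.1] false → false (antecedent false ⇒ implication holds) = true
[1] NOT true = false
[2.1.1] true OR false = true
[2.1] NOT true = false
[2.2] true AND true = true
[2] false AND true = false
[3.3] true OR true = true
[3] false AND true AND true = false
[root] false AND false AND false = false
Overall: false → denied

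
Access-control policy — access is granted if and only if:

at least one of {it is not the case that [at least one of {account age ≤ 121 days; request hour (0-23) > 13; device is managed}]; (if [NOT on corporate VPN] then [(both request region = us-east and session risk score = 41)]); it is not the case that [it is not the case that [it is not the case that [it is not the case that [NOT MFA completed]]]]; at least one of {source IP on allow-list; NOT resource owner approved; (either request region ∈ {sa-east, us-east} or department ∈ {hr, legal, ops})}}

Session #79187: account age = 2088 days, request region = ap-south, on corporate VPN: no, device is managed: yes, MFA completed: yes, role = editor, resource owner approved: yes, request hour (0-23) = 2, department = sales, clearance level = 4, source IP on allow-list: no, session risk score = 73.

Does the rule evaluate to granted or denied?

Atomic conditions:
  account age ≤ 121 days: 2088 ≤ 121 is false
  request hour (0-23) > 13: 2 > 13 is false
  device is managed: yes → true
  NOT on corporate VPN: no → true
  request region = us-east: ap-south == us-east is false
  session risk score = 41: 73 == 41 is false
  NOT MFA completed: yes → false
  source IP on allow-list: no → false
  NOT resource owner approved: yes → false
  request region ∈ {sa-east, us-east}: ap-south is not in the set → false
  department ∈ {hr, legal, ops}: sales is not in the set → false
Combine:
[1.1] false OR false OR true = true
[1] NOT true = false
[2.2] false AND false = false
[2] true → false = false
[3.1.1.1] NOT false = true
[3.1.1] NOT true = false
[3.1] NOT false = true
[3] NOT true = false
[4.3] false OR false = false
[4] false OR false OR false = false
[root] false OR false OR false OR false = false
Overall: false → denied

Denied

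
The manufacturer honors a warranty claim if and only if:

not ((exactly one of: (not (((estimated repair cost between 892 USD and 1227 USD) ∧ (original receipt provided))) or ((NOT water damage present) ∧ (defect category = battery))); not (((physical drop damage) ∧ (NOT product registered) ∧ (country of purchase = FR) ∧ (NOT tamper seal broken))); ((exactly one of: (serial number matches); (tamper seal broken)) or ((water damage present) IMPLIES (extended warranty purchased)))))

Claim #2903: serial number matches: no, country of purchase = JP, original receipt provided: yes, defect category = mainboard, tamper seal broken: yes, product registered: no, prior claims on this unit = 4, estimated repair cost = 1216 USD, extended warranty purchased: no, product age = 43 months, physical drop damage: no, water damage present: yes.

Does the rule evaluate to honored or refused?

Atomic conditions:
  estimated repair cost between 892 USD and 1227 USD: 1216 in [892, 1227] is true
  original receipt provided: yes → true
  NOT water damage present: yes → false
  defect category = battery: mainboard == battery is false
  physical drop damage: no → false
  NOT product registered: no → true
  country of purchase = FR: JP == FR is false
  NOT tamper seal broken: yes → false
  serial number matches: no → false
  tamper seal broken: yes → true
  water damage present: yes → true
  extended warranty purchased: no → false
Combine:
[1.1.1.1] true AND true = true
[1.1.1] NOT true = false
[1.1.2] false AND false = false
[1.1] false OR false = false
[1.2.1] false AND true AND false AND false = false
[1.2] NOT false = true
[1.3.1] exactly-one(false, true) = true
[1.3.2] true → false = false
[1.3] true OR false = true
[1] exactly-one(false, true, true) = false
[root] NOT false = true
Overall: true → honored

Honored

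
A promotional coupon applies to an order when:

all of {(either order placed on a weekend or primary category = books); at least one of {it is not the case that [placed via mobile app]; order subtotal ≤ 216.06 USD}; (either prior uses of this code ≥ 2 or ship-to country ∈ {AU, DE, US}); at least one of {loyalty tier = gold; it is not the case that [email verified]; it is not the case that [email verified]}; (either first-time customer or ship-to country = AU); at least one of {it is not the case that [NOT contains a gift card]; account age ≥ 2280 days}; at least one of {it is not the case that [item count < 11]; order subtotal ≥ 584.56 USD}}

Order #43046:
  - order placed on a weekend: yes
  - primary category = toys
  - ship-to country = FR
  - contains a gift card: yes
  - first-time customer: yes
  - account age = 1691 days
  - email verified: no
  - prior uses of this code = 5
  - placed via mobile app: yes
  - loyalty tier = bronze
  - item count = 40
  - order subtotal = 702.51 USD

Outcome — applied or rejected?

Atomic conditions:
  order placed on a weekend: yes → true
  primary category = books: toys == books is false
  placed via mobile app: yes → true
  order subtotal ≤ 216.06 USD: 702.51 ≤ 216.06 is false
  prior uses of this code ≥ 2: 5 ≥ 2 is true
  ship-to country ∈ {AU, DE, US}: FR is not in the set → false
  loyalty tier = gold: bronze == gold is false
  email verified: no → false
  first-time customer: yes → true
  ship-to country = AU: FR == AU is false
  NOT contains a gift card: yes → false
  account age ≥ 2280 days: 1691 ≥ 2280 is false
  item count < 11: 40 < 11 is false
  order subtotal ≥ 584.56 USD: 702.51 ≥ 584.56 is true
Combine:
[1] true OR false = true
[2.1] NOT true = false
[2] false OR false = false
[3] true OR false = true
[4.2] NOT false = true
[4.3] NOT false = true
[4] false OR true OR true = true
[5] true OR false = true
[6.1] NOT false = true
[6] true OR false = true
[7.1] NOT false = true
[7] true OR true = true
[root] true AND false AND true AND true AND true AND true AND true = false
Overall: false → rejected

Rejected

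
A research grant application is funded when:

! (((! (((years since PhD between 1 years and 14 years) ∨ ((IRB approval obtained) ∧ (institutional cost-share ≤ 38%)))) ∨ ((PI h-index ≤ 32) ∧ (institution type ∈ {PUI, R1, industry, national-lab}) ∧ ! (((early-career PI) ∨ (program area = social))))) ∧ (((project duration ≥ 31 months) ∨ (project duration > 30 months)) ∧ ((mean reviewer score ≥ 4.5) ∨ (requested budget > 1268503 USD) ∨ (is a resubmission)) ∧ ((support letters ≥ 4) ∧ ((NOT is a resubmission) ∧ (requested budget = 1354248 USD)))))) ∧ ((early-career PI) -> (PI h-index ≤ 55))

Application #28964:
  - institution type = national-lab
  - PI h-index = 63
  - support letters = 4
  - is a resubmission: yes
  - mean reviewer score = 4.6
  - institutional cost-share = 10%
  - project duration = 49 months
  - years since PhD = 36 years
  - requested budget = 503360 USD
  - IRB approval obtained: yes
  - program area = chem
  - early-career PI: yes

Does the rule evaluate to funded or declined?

Declined

Atomic conditions:
  years since PhD between 1 years and 14 years: 36 in [1, 14] is false
  IRB approval obtained: yes → true
  institutional cost-share ≤ 38%: 10 ≤ 38 is true
  PI h-index ≤ 32: 63 ≤ 32 is false
  institution type ∈ {PUI, R1, industry, national-lab}: national-lab is in the set → true
  early-career PI: yes → true
  program area = social: chem == social is false
  project duration ≥ 31 months: 49 ≥ 31 is true
  project duration > 30 months: 49 > 30 is true
  mean reviewer score ≥ 4.5: 4.6 ≥ 4.5 is true
  requested budget > 1268503 USD: 503360 > 1268503 is false
  is a resubmission: yes → true
  support letters ≥ 4: 4 ≥ 4 is true
  NOT is a resubmission: yes → false
  requested budget = 1354248 USD: 503360 == 1354248 is false
  PI h-index ≤ 55: 63 ≤ 55 is false
Combine:
[1.1.1.1.1.2] true AND true = true
[1.1.1.1.1] false OR true = true
[1.1.1.1] NOT true = false
[1.1.1.2.3.1] true OR false = true
[1.1.1.2.3] NOT true = false
[1.1.1.2] false AND true AND false = false
[1.1.1] false OR false = false
[1.1.2.1] true OR true = true
[1.1.2.2] true OR false OR true = true
[1.1.2.3.2] false AND false = false
[1.1.2.3] true AND false = false
[1.1.2] true AND true AND false = false
[1.1] false AND false = false
[1] NOT false = true
[2] true → false = false
[root] true AND false = false
Overall: false → declined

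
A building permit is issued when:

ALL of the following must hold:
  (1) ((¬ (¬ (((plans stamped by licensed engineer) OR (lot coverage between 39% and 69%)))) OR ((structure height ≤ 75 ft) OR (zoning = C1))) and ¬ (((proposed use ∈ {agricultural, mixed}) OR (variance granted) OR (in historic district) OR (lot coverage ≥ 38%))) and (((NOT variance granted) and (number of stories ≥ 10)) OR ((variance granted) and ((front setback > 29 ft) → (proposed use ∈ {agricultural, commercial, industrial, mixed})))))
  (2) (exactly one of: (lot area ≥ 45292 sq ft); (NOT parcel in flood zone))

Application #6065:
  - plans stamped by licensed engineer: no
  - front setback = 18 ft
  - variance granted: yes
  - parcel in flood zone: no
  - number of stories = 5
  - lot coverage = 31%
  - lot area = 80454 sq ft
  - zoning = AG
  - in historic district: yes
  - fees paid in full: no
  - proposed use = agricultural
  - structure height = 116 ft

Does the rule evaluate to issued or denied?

Atomic conditions:
  plans stamped by licensed engineer: no → false
  lot coverage between 39% and 69%: 31 in [39, 69] is false
  structure height ≤ 75 ft: 116 ≤ 75 is false
  zoning = C1: AG == C1 is false
  proposed use ∈ {agricultural, mixed}: agricultural is in the set → true
  variance granted: yes → true
  in historic district: yes → true
  lot coverage ≥ 38%: 31 ≥ 38 is false
  NOT variance granted: yes → false
  number of stories ≥ 10: 5 ≥ 10 is false
  front setback > 29 ft: 18 > 29 is false
  proposed use ∈ {agricultural, commercial, industrial, mixed}: agricultural is in the set → true
  lot area ≥ 45292 sq ft: 80454 ≥ 45292 is true
  NOT parcel in flood zone: no → true
Combine:
[1.1.1.1.1] false OR false = false
[1.1.1.1] NOT false = true
[1.1.1] NOT true = false
[1.1.2] false OR false = false
[1.1] false OR false = false
[1.2.1] true OR true OR true OR false = true
[1.2] NOT true = false
[1.3.1] false AND false = false
[1.3.2.2] false → true (antecedent false ⇒ implication holds) = true
[1.3.2] true AND true = true
[1.3] false OR true = true
[1] false AND false AND true = false
[2] exactly-one(true, true) = false
[root] false AND false = false
Overall: false → denied

Denied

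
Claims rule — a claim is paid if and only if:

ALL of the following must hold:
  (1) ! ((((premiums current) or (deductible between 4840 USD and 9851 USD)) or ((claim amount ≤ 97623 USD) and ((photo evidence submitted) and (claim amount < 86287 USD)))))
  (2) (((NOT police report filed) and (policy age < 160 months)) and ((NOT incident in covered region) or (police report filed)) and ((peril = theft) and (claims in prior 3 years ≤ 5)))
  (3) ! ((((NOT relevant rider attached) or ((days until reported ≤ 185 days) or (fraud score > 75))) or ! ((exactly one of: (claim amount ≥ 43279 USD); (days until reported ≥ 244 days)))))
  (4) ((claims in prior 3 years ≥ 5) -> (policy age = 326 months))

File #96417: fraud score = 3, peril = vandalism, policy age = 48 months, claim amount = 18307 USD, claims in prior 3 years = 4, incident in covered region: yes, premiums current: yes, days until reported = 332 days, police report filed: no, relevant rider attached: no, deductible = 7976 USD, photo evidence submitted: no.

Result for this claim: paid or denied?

Denied

Atomic conditions:
  premiums current: yes → true
  deductible between 4840 USD and 9851 USD: 7976 in [4840, 9851] is true
  claim amount ≤ 97623 USD: 18307 ≤ 97623 is true
  photo evidence submitted: no → false
  claim amount < 86287 USD: 18307 < 86287 is true
  NOT police report filed: no → true
  policy age < 160 months: 48 < 160 is true
  NOT incident in covered region: yes → false
  police report filed: no → false
  peril = theft: vandalism == theft is false
  claims in prior 3 years ≤ 5: 4 ≤ 5 is true
  NOT relevant rider attached: no → true
  days until reported ≤ 185 days: 332 ≤ 185 is false
  fraud score > 75: 3 > 75 is false
  claim amount ≥ 43279 USD: 18307 ≥ 43279 is false
  days until reported ≥ 244 days: 332 ≥ 244 is true
  claims in prior 3 years ≥ 5: 4 ≥ 5 is false
  policy age = 326 months: 48 == 326 is false
Combine:
[1.1.1] true OR true = true
[1.1.2.2] false AND true = false
[1.1.2] true AND false = false
[1.1] true OR false = true
[1] NOT true = false
[2.1] true AND true = true
[2.2] false OR false = false
[2.3] false AND true = false
[2] true AND false AND false = false
[3.1.1.2] false OR false = false
[3.1.1] true OR false = true
[3.1.2.1] exactly-one(false, true) = true
[3.1.2] NOT true = false
[3.1] true OR false = true
[3] NOT true = false
[4] false → false (antecedent false ⇒ implication holds) = true
[root] false AND false AND false AND true = false
Overall: false → denied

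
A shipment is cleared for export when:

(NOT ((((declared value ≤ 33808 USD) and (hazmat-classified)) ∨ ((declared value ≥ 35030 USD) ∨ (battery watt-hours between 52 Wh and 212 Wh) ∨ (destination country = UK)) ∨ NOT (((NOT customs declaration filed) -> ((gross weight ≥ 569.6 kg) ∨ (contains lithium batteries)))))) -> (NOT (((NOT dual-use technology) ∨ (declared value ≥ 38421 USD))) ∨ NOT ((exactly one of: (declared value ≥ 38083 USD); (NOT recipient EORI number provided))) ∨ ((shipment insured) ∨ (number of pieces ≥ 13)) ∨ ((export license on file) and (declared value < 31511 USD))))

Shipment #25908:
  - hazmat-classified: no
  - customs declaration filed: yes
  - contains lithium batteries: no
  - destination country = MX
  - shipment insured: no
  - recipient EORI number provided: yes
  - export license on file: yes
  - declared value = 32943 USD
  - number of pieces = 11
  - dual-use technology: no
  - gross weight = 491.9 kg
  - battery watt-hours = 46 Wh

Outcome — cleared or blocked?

Cleared

Atomic conditions:
  declared value ≤ 33808 USD: 32943 ≤ 33808 is true
  hazmat-classified: no → false
  declared value ≥ 35030 USD: 32943 ≥ 35030 is false
  battery watt-hours between 52 Wh and 212 Wh: 46 in [52, 212] is false
  destination country = UK: MX == UK is false
  NOT customs declaration filed: yes → false
  gross weight ≥ 569.6 kg: 491.9 ≥ 569.6 is false
  contains lithium batteries: no → false
  NOT dual-use technology: no → true
  declared value ≥ 38421 USD: 32943 ≥ 38421 is false
  declared value ≥ 38083 USD: 32943 ≥ 38083 is false
  NOT recipient EORI number provided: yes → false
  shipment insured: no → false
  number of pieces ≥ 13: 11 ≥ 13 is false
  export license on file: yes → true
  declared value < 31511 USD: 32943 < 31511 is false
Combine:
[1.1.1] true AND false = false
[1.1.2] false OR false OR false = false
[1.1.3.1.2] false OR false = false
[1.1.3.1] false → false (antecedent false ⇒ implication holds) = true
[1.1.3] NOT true = false
[1.1] false OR false OR false = false
[1] NOT false = true
[2.1.1] true OR false = true
[2.1] NOT true = false
[2.2.1] exactly-one(false, false) = false
[2.2] NOT false = true
[2.3] false OR false = false
[2.4] true AND false = false
[2] false OR true OR false OR false = true
[root] true → true = true
Overall: true → cleared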